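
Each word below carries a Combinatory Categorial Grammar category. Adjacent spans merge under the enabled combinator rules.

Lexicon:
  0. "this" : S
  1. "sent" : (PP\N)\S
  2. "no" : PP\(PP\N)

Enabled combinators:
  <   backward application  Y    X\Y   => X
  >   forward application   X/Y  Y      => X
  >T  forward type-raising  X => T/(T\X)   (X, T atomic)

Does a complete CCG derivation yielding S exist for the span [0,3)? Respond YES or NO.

S (PP\N)\S PP\(PP\N)
CKY chart[0,3] = {N/(N\PP), NP/(NP\PP), PP, PP/(PP\PP), S/(S\PP)}; S ∉ chart

NO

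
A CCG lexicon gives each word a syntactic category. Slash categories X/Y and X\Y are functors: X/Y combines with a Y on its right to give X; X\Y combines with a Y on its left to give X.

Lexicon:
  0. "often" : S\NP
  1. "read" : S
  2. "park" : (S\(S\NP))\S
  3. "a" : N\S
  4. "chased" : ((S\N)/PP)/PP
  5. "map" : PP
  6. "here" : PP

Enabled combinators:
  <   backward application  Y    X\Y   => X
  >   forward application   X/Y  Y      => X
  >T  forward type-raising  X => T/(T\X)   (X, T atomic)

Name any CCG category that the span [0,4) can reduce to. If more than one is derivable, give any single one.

[0,7] S   <
  [0,4] N   <
    [0,3] S   <
      [0,1] "often" : S\NP
      [1,3] S\(S\NP)   <
        [1,2] "read" : S
        [2,3] "park" : (S\(S\NP))\S
    [3,4] "a" : N\S
  [4,7] S\N   >
    [4,6] (S\N)/PP   >
      [4,5] "chased" : ((S\N)/PP)/PP
      [5,6] "map" : PP
    [6,7] "here" : PP

N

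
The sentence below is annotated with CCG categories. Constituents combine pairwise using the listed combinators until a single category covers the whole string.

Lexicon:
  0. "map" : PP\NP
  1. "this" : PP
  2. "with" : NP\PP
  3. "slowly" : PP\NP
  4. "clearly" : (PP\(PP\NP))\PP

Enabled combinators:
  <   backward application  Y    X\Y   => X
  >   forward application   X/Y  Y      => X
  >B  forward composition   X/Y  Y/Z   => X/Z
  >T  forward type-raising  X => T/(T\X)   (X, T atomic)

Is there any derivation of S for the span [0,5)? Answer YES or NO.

PP\NP PP NP\PP PP\NP (PP\(PP\NP))\PP
CKY chart[0,5] = {N/(N\PP), NP/(NP\PP), PP, PP/(PP\PP), S/(S\PP)}; S ∉ chart

NO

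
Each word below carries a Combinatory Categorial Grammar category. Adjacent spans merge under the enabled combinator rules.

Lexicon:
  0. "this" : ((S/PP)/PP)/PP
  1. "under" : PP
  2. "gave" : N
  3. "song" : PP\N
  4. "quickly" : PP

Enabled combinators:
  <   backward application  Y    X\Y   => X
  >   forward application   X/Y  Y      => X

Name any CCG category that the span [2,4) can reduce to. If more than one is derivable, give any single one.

PP

[0,5] S   >
  [0,4] S/PP   >
    [0,2] (S/PP)/PP   >
      [0,1] "this" : ((S/PP)/PP)/PP
      [1,2] "under" : PP
    [2,4] PP   <
      [2,3] "gave" : N
      [3,4] "song" : PP\N
  [4,5] "quickly" : PP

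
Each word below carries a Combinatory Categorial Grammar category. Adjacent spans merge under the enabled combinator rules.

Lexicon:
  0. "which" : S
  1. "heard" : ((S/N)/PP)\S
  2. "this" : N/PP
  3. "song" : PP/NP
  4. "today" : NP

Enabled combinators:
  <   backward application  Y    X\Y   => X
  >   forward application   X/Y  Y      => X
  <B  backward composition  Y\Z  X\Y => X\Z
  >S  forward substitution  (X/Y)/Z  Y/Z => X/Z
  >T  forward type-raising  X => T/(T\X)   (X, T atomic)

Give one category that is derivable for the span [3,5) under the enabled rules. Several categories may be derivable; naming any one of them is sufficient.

[0,5] S   >
  [0,3] S/PP   >S
    [0,2] (S/N)/PP   <
      [0,1] "which" : S
      [1,2] "heard" : ((S/N)/PP)\S
    [2,3] "this" : N/PP
  [3,5] PP   >
    [3,4] "song" : PP/NP
    [4,5] "today" : NP

PP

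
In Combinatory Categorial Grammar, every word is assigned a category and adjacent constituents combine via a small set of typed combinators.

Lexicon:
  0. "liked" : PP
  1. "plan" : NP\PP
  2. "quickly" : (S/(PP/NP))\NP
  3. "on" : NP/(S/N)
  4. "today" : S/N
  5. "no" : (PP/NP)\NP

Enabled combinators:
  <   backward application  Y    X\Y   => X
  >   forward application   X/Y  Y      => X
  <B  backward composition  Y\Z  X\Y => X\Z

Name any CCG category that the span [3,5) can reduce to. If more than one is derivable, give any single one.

NP

[0,6] S   >
  [0,3] S/(PP/NP)   <
    [0,2] NP   <
      [0,1] "liked" : PP
      [1,2] "plan" : NP\PP
    [2,3] "quickly" : (S/(PP/NP))\NP
  [3,6] PP/NP   <
    [3,5] NP   >
      [3,4] "on" : NP/(S/N)
      [4,5] "today" : S/N
    [5,6] "no" : (PP/NP)\NP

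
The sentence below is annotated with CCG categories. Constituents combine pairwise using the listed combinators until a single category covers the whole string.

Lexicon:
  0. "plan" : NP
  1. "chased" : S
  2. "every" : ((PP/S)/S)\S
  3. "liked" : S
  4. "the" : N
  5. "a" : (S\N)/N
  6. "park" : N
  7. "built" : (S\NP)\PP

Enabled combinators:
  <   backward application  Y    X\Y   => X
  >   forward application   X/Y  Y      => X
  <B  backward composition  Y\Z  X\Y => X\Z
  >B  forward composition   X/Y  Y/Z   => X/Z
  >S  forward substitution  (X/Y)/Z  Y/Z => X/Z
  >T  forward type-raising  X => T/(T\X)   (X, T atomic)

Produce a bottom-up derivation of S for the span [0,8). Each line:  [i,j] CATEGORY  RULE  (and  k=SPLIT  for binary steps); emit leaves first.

[0,1] NP  lex  "plan"
[1,2] S  lex  "chased"
[2,3] ((PP/S)/S)\S  lex  "every"
[1,3] (PP/S)/S  <  k=2
[3,4] S  lex  "liked"
[1,4] PP/S  >  k=3
[4,5] N  lex  "the"
[4,5] S/(S\N)  >T
[5,6] (S\N)/N  lex  "a"
[6,7] N  lex  "park"
[5,7] S\N  >  k=6
[4,7] S  >  k=5
[1,7] PP  >  k=4
[7,8] (S\NP)\PP  lex  "built"
[1,8] S\NP  <  k=7
[0,8] S  <  k=1

[0,8] S   <
  [0,1] "plan" : NP
  [1,8] S\NP   <
    [1,7] PP   >
      [1,4] PP/S   >
        [1,3] (PP/S)/S   <
          [1,2] "chased" : S
          [2,3] "every" : ((PP/S)/S)\S
        [3,4] "liked" : S
      [4,7] S   >
        [4,5] S/(S\N)   >T
          [4,5] "the" : N
        [5,7] S\N   >
          [5,6] "a" : (S\N)/N
          [6,7] "park" : N
    [7,8] "built" : (S\NP)\PP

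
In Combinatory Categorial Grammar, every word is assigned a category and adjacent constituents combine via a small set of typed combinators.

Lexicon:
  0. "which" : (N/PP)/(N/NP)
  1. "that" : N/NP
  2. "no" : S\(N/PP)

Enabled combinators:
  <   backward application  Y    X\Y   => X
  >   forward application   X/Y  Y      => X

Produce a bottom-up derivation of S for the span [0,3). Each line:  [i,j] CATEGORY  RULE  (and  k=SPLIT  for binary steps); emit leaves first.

[0,1] (N/PP)/(N/NP)  lex  "which"
[1,2] N/NP  lex  "that"
[0,2] N/PP  >  k=1
[2,3] S\(N/PP)  lex  "no"
[0,3] S  <  k=2

[0,3] S   <
  [0,2] N/PP   >
    [0,1] "which" : (N/PP)/(N/NP)
    [1,2] "that" : N/NP
  [2,3] "no" : S\(N/PP)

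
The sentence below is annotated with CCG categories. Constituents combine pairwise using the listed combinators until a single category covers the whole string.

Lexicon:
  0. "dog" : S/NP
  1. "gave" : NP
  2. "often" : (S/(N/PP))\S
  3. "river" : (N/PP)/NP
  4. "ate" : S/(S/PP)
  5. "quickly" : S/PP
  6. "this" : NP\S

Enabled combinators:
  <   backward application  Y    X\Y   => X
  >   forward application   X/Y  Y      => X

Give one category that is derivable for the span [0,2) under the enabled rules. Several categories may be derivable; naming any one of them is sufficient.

[0,7] S   >
  [0,3] S/(N/PP)   <
    [0,2] S   >
      [0,1] "dog" : S/NP
      [1,2] "gave" : NP
    [2,3] "often" : (S/(N/PP))\S
  [3,7] N/PP   >
    [3,4] "river" : (N/PP)/NP
    [4,7] NP   <
      [4,6] S   >
        [4,5] "ate" : S/(S/PP)
        [5,6] "quickly" : S/PP
      [6,7] "this" : NP\S

S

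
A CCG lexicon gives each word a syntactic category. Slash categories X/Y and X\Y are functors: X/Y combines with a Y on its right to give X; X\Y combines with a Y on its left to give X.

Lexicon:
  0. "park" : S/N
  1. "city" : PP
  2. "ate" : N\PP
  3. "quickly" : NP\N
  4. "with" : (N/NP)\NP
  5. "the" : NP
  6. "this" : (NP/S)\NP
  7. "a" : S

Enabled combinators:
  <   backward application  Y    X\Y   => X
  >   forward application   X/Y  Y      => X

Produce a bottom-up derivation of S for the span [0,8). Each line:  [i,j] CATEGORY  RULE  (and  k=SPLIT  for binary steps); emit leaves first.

[0,1] S/N  lex  "park"
[1,2] PP  lex  "city"
[2,3] N\PP  lex  "ate"
[1,3] N  <  k=2
[3,4] NP\N  lex  "quickly"
[1,4] NP  <  k=3
[4,5] (N/NP)\NP  lex  "with"
[1,5] N/NP  <  k=4
[5,6] NP  lex  "the"
[6,7] (NP/S)\NP  lex  "this"
[5,7] NP/S  <  k=6
[7,8] S  lex  "a"
[5,8] NP  >  k=7
[1,8] N  >  k=5
[0,8] S  >  k=1

[0,8] S   >
  [0,1] "park" : S/N
  [1,8] N   >
    [1,5] N/NP   <
      [1,4] NP   <
        [1,3] N   <
          [1,2] "city" : PP
          [2,3] "ate" : N\PP
        [3,4] "quickly" : NP\N
      [4,5] "with" : (N/NP)\NP
    [5,8] NP   >
      [5,7] NP/S   <
        [5,6] "the" : NP
        [6,7] "this" : (NP/S)\NP
      [7,8] "a" : S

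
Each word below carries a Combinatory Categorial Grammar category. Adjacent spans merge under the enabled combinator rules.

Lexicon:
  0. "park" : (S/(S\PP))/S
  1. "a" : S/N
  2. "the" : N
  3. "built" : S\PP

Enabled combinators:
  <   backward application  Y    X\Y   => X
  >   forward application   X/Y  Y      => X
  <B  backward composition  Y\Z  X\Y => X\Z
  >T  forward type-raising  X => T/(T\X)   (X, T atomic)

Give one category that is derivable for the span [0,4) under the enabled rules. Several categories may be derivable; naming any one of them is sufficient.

S

[0,4] S   >
  [0,3] S/(S\PP)   >
    [0,1] "park" : (S/(S\PP))/S
    [1,3] S   >
      [1,2] "a" : S/N
      [2,3] "the" : N
  [3,4] "built" : S\PP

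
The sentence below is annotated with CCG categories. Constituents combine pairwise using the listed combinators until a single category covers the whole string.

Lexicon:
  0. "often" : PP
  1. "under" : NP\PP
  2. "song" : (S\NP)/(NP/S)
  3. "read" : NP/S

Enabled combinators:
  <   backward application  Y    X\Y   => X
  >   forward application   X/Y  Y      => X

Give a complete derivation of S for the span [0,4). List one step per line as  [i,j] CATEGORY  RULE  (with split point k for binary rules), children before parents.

[0,4] S   <
  [0,2] NP   <
    [0,1] "often" : PP
    [1,2] "under" : NP\PP
  [2,4] S\NP   >
    [2,3] "song" : (S\NP)/(NP/S)
    [3,4] "read" : NP/S

[0,1] PP  lex  "often"
[1,2] NP\PP  lex  "under"
[0,2] NP  <  k=1
[2,3] (S\NP)/(NP/S)  lex  "song"
[3,4] NP/S  lex  "read"
[2,4] S\NP  >  k=3
[0,4] S  <  k=2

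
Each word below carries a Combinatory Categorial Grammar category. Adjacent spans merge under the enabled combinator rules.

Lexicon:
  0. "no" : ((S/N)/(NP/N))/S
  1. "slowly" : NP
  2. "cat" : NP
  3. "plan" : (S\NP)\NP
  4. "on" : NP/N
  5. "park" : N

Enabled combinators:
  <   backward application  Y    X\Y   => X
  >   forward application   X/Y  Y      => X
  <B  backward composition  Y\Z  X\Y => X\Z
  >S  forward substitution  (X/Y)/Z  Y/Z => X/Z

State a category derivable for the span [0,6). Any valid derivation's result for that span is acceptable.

[0,6] S   >
  [0,5] S/N   >
    [0,4] (S/N)/(NP/N)   >
      [0,1] "no" : ((S/N)/(NP/N))/S
      [1,4] S   <
        [1,2] "slowly" : NP
        [2,4] S\NP   <
          [2,3] "cat" : NP
          [3,4] "plan" : (S\NP)\NP
    [4,5] "on" : NP/N
  [5,6] "park" : N

S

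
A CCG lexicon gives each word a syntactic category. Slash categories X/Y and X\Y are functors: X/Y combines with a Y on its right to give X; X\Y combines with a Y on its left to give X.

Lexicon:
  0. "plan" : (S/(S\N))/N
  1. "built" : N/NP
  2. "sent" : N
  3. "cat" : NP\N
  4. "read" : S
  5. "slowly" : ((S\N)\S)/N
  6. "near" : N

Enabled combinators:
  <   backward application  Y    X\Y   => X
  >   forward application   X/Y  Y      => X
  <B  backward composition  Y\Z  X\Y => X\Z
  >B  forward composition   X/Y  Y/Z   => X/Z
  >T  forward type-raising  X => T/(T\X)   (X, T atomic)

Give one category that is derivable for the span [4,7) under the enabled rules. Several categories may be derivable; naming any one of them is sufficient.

[0,7] S   >
  [0,4] S/(S\N)   >
    [0,1] "plan" : (S/(S\N))/N
    [1,4] N   >
      [1,2] "built" : N/NP
      [2,4] NP   <
        [2,3] "sent" : N
        [3,4] "cat" : NP\N
  [4,7] S\N   <
    [4,5] "read" : S
    [5,7] (S\N)\S   >
      [5,6] "slowly" : ((S\N)\S)/N
      [6,7] "near" : N

S\N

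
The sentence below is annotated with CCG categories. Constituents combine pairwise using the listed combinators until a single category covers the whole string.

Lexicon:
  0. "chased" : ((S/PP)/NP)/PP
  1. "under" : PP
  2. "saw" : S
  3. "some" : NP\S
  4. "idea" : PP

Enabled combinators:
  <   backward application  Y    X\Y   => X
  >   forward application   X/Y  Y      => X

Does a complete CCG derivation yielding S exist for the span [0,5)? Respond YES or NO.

[0,5] S   >
  [0,4] S/PP   >
    [0,2] (S/PP)/NP   >
      [0,1] "chased" : ((S/PP)/NP)/PP
      [1,2] "under" : PP
    [2,4] NP   <
      [2,3] "saw" : S
      [3,4] "some" : NP\S
  [4,5] "idea" : PP

YES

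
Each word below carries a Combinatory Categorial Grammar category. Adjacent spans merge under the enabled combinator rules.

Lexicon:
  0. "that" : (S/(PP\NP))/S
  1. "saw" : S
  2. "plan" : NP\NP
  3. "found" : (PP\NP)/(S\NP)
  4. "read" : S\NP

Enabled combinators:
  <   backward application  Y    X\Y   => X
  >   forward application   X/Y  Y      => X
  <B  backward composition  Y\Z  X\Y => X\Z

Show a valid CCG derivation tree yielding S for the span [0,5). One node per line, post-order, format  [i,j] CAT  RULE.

[0,1] (S/(PP\NP))/S  lex  "that"
[1,2] S  lex  "saw"
[0,2] S/(PP\NP)  >  k=1
[2,3] NP\NP  lex  "plan"
[3,4] (PP\NP)/(S\NP)  lex  "found"
[4,5] S\NP  lex  "read"
[3,5] PP\NP  >  k=4
[2,5] PP\NP  <B  k=3
[0,5] S  >  k=2

[0,5] S   >
  [0,2] S/(PP\NP)   >
    [0,1] "that" : (S/(PP\NP))/S
    [1,2] "saw" : S
  [2,5] PP\NP   <B
    [2,3] "plan" : NP\NP
    [3,5] PP\NP   >
      [3,4] "found" : (PP\NP)/(S\NP)
      [4,5] "read" : S\NP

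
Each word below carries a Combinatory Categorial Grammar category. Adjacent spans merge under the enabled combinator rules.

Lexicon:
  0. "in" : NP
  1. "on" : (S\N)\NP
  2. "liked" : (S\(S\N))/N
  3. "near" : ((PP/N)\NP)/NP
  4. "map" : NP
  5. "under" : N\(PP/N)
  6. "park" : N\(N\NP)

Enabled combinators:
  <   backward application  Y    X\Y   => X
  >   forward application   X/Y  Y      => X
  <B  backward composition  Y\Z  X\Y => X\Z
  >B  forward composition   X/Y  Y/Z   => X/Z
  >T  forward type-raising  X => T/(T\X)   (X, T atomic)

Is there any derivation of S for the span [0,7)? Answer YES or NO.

YES

[0,7] S   <
  [0,2] S\N   <
    [0,1] "in" : NP
    [1,2] "on" : (S\N)\NP
  [2,7] S\(S\N)   >
    [2,3] "liked" : (S\(S\N))/N
    [3,7] N   <
      [3,6] N\NP   <B
        [3,5] (PP/N)\NP   >
          [3,4] "near" : ((PP/N)\NP)/NP
          [4,5] "map" : NP
        [5,6] "under" : N\(PP/N)
      [6,7] "park" : N\(N\NP)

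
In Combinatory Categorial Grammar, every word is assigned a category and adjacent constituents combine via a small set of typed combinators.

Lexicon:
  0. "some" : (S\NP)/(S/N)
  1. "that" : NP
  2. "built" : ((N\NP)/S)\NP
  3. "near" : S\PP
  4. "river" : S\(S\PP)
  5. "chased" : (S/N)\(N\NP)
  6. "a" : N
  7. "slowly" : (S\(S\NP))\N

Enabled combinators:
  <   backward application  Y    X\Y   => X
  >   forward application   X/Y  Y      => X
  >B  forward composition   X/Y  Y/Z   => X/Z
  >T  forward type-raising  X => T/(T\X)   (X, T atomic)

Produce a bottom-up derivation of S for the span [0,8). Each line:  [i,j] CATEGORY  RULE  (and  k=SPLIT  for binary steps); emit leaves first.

[0,8] S   <
  [0,6] S\NP   >
    [0,1] "some" : (S\NP)/(S/N)
    [1,6] S/N   <
      [1,5] N\NP   >
        [1,3] (N\NP)/S   <
          [1,2] "that" : NP
          [2,3] "built" : ((N\NP)/S)\NP
        [3,5] S   <
          [3,4] "near" : S\PP
          [4,5] "river" : S\(S\PP)
      [5,6] "chased" : (S/N)\(N\NP)
  [6,8] S\(S\NP)   <
    [6,7] "a" : N
    [7,8] "slowly" : (S\(S\NP))\N

[0,1] (S\NP)/(S/N)  lex  "some"
[1,2] NP  lex  "that"
[2,3] ((N\NP)/S)\NP  lex  "built"
[1,3] (N\NP)/S  <  k=2
[3,4] S\PP  lex  "near"
[4,5] S\(S\PP)  lex  "river"
[3,5] S  <  k=4
[1,5] N\NP  >  k=3
[5,6] (S/N)\(N\NP)  lex  "chased"
[1,6] S/N  <  k=5
[0,6] S\NP  >  k=1
[6,7] N  lex  "a"
[7,8] (S\(S\NP))\N  lex  "slowly"
[6,8] S\(S\NP)  <  k=7
[0,8] S  <  k=6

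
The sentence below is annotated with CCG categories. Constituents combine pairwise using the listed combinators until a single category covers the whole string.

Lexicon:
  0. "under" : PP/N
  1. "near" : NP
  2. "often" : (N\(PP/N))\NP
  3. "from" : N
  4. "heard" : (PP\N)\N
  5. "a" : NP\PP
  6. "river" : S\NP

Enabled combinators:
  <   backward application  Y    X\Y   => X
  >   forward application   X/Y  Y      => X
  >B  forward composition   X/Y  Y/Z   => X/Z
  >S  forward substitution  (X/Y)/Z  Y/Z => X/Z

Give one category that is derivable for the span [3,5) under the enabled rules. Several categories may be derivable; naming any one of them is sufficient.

[0,7] S   <
  [0,6] NP   <
    [0,5] PP   <
      [0,3] N   <
        [0,1] "under" : PP/N
        [1,3] N\(PP/N)   <
          [1,2] "near" : NP
          [2,3] "often" : (N\(PP/N))\NP
      [3,5] PP\N   <
        [3,4] "from" : N
        [4,5] "heard" : (PP\N)\N
    [5,6] "a" : NP\PP
  [6,7] "river" : S\NP

PP\N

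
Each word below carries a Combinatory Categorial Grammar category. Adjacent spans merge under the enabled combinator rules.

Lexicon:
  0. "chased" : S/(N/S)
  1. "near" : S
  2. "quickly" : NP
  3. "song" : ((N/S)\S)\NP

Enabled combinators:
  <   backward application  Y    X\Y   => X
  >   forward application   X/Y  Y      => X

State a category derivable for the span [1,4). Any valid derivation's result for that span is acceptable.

N/S

[0,4] S   >
  [0,1] "chased" : S/(N/S)
  [1,4] N/S   <
    [1,2] "near" : S
    [2,4] (N/S)\S   <
      [2,3] "quickly" : NP
      [3,4] "song" : ((N/S)\S)\NP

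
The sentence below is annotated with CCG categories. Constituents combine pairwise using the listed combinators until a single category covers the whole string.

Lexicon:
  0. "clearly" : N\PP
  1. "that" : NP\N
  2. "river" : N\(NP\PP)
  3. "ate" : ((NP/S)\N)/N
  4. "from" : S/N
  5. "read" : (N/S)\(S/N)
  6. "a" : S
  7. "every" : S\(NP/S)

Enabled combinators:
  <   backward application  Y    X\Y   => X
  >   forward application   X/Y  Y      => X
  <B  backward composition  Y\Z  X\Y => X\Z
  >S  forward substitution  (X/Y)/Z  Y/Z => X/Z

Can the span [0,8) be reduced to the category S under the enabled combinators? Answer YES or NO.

[0,8] S   <
  [0,3] N   <
    [0,2] NP\PP   <B
      [0,1] "clearly" : N\PP
      [1,2] "that" : NP\N
    [2,3] "river" : N\(NP\PP)
  [3,8] S\N   <B
    [3,7] (NP/S)\N   >
      [3,4] "ate" : ((NP/S)\N)/N
      [4,7] N   >
        [4,6] N/S   <
          [4,5] "from" : S/N
          [5,6] "read" : (N/S)\(S/N)
        [6,7] "a" : S
    [7,8] "every" : S\(NP/S)

YES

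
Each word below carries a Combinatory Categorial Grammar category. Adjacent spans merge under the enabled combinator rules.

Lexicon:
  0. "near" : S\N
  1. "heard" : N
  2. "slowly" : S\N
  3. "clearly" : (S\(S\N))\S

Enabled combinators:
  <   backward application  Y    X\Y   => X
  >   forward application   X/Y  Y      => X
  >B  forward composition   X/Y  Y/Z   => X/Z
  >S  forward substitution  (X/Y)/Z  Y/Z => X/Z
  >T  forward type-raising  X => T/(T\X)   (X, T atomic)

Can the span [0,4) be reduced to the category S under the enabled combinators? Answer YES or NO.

[0,4] S   <
  [0,1] "near" : S\N
  [1,4] S\(S\N)   <
    [1,3] S   >
      [1,2] S/(S\N)   >T
        [1,2] "heard" : N
      [2,3] "slowly" : S\N
    [3,4] "clearly" : (S\(S\N))\S

YES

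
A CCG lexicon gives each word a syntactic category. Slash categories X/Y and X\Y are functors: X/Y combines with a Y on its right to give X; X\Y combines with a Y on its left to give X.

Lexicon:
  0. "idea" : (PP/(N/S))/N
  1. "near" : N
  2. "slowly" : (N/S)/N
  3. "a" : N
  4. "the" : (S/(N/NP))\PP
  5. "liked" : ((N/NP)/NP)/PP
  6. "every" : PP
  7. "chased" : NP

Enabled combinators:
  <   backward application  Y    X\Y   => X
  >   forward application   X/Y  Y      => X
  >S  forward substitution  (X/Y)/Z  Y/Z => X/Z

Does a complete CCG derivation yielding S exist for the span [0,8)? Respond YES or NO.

YES

[0,8] S   >
  [0,5] S/(N/NP)   <
    [0,4] PP   >
      [0,2] PP/(N/S)   >
        [0,1] "idea" : (PP/(N/S))/N
        [1,2] "near" : N
      [2,4] N/S   >
        [2,3] "slowly" : (N/S)/N
        [3,4] "a" : N
    [4,5] "the" : (S/(N/NP))\PP
  [5,8] N/NP   >
    [5,7] (N/NP)/NP   >
      [5,6] "liked" : ((N/NP)/NP)/PP
      [6,7] "every" : PP
    [7,8] "chased" : NP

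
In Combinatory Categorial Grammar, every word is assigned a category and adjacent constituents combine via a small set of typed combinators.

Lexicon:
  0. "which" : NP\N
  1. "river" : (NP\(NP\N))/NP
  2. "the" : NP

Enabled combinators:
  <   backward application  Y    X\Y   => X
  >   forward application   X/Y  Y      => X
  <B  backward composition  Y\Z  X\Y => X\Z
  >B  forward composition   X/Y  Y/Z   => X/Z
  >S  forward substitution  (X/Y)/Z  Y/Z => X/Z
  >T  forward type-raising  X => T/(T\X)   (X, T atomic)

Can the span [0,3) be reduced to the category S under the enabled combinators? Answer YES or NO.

NO

NP\N (NP\(NP\N))/NP NP
CKY chart[0,3] = {N/(N\NP), NP, NP/(NP\NP), PP/(PP\NP), S/(S\NP)}; S ∉ chart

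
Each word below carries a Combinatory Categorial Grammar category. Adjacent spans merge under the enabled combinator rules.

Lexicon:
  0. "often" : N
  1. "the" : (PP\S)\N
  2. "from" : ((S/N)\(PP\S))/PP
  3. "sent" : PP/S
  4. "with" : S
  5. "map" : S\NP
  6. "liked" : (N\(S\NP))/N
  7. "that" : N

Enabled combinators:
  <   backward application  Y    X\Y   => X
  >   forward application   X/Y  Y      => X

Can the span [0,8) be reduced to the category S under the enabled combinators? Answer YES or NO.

YES

[0,8] S   >
  [0,5] S/N   <
    [0,2] PP\S   <
      [0,1] "often" : N
      [1,2] "the" : (PP\S)\N
    [2,5] (S/N)\(PP\S)   >
      [2,3] "from" : ((S/N)\(PP\S))/PP
      [3,5] PP   >
        [3,4] "sent" : PP/S
        [4,5] "with" : S
  [5,8] N   <
    [5,6] "map" : S\NP
    [6,8] N\(S\NP)   >
      [6,7] "liked" : (N\(S\NP))/N
      [7,8] "that" : N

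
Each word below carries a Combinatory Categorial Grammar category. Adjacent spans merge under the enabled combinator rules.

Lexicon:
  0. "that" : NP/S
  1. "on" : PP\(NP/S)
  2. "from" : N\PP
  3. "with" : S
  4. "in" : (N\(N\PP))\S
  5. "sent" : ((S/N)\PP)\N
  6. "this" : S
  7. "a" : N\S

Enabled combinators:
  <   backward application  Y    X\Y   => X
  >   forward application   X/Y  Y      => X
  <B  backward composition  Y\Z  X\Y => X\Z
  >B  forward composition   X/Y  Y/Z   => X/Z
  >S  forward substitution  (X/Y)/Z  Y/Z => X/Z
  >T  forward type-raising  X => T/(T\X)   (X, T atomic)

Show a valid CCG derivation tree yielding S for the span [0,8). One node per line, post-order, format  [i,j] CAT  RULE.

[0,1] NP/S  lex  "that"
[1,2] PP\(NP/S)  lex  "on"
[0,2] PP  <  k=1
[2,3] N\PP  lex  "from"
[3,4] S  lex  "with"
[4,5] (N\(N\PP))\S  lex  "in"
[3,5] N\(N\PP)  <  k=4
[2,5] N  <  k=3
[5,6] ((S/N)\PP)\N  lex  "sent"
[2,6] (S/N)\PP  <  k=5
[0,6] S/N  <  k=2
[6,7] S  lex  "this"
[6,7] N/(N\S)  >T
[7,8] N\S  lex  "a"
[6,8] N  >  k=7
[0,8] S  >  k=6

[0,8] S   >
  [0,6] S/N   <
    [0,2] PP   <
      [0,1] "that" : NP/S
      [1,2] "on" : PP\(NP/S)
    [2,6] (S/N)\PP   <
      [2,5] N   <
        [2,3] "from" : N\PP
        [3,5] N\(N\PP)   <
          [3,4] "with" : S
          [4,5] "in" : (N\(N\PP))\S
      [5,6] "sent" : ((S/N)\PP)\N
  [6,8] N   >
    [6,7] N/(N\S)   >T
      [6,7] "this" : S
    [7,8] "a" : N\S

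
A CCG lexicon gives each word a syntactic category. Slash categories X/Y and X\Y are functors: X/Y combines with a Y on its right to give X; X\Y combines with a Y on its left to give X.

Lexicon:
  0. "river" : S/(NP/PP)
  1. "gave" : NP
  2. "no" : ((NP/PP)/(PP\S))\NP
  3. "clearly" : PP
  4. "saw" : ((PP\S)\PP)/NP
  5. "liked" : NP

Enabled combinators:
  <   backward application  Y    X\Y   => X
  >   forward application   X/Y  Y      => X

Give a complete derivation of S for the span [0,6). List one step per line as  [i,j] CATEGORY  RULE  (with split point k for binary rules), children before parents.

[0,1] S/(NP/PP)  lex  "river"
[1,2] NP  lex  "gave"
[2,3] ((NP/PP)/(PP\S))\NP  lex  "no"
[1,3] (NP/PP)/(PP\S)  <  k=2
[3,4] PP  lex  "clearly"
[4,5] ((PP\S)\PP)/NP  lex  "saw"
[5,6] NP  lex  "liked"
[4,6] (PP\S)\PP  >  k=5
[3,6] PP\S  <  k=4
[1,6] NP/PP  >  k=3
[0,6] S  >  k=1

[0,6] S   >
  [0,1] "river" : S/(NP/PP)
  [1,6] NP/PP   >
    [1,3] (NP/PP)/(PP\S)   <
      [1,2] "gave" : NP
      [2,3] "no" : ((NP/PP)/(PP\S))\NP
    [3,6] PP\S   <
      [3,4] "clearly" : PP
      [4,6] (PP\S)\PP   >
        [4,5] "saw" : ((PP\S)\PP)/NP
        [5,6] "liked" : NP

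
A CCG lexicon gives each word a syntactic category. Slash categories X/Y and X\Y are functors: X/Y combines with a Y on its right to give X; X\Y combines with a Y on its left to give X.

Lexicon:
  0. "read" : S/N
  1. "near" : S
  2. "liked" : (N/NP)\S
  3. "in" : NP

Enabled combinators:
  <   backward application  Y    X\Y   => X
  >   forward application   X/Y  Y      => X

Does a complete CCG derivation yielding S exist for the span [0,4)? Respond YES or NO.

YES

[0,4] S   >
  [0,1] "read" : S/N
  [1,4] N   >
    [1,3] N/NP   <
      [1,2] "near" : S
      [2,3] "liked" : (N/NP)\S
    [3,4] "in" : NP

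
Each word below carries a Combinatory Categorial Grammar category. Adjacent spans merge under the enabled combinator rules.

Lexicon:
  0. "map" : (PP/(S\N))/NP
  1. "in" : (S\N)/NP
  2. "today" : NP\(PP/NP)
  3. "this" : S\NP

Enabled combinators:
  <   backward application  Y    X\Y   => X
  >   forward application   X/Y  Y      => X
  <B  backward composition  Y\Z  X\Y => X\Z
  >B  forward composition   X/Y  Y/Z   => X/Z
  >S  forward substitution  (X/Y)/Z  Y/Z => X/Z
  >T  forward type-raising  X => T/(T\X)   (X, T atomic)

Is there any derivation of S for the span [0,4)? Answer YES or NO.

[0,4] S   <
  [0,3] NP   <
    [0,2] PP/NP   >S
      [0,1] "map" : (PP/(S\N))/NP
      [1,2] "in" : (S\N)/NP
    [2,3] "today" : NP\(PP/NP)
  [3,4] "this" : S\NP

YES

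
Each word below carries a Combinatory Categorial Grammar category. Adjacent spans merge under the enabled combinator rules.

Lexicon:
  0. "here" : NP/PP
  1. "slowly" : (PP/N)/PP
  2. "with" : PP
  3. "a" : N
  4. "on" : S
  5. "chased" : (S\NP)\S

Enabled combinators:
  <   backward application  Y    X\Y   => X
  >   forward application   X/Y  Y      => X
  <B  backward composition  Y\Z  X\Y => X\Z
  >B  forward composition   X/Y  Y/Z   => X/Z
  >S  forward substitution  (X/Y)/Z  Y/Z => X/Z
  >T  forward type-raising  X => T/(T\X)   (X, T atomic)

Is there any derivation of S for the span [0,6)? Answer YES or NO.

YES

[0,6] S   <
  [0,4] NP   >
    [0,1] "here" : NP/PP
    [1,4] PP   >
      [1,3] PP/N   >
        [1,2] "slowly" : (PP/N)/PP
        [2,3] "with" : PP
      [3,4] "a" : N
  [4,6] S\NP   <
    [4,5] "on" : S
    [5,6] "chased" : (S\NP)\S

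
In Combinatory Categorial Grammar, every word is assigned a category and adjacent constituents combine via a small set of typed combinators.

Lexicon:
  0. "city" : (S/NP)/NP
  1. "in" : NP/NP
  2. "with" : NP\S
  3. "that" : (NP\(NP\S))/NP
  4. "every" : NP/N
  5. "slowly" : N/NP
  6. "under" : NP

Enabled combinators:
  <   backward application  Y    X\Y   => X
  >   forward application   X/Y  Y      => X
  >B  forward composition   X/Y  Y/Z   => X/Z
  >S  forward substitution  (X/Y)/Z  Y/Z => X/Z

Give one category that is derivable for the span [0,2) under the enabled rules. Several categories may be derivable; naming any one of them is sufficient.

[0,7] S   >
  [0,2] S/NP   >S
    [0,1] "city" : (S/NP)/NP
    [1,2] "in" : NP/NP
  [2,7] NP   <
    [2,3] "with" : NP\S
    [3,7] NP\(NP\S)   >
      [3,4] "that" : (NP\(NP\S))/NP
      [4,7] NP   >
        [4,5] "every" : NP/N
        [5,7] N   >
          [5,6] "slowly" : N/NP
          [6,7] "under" : NP

S/NP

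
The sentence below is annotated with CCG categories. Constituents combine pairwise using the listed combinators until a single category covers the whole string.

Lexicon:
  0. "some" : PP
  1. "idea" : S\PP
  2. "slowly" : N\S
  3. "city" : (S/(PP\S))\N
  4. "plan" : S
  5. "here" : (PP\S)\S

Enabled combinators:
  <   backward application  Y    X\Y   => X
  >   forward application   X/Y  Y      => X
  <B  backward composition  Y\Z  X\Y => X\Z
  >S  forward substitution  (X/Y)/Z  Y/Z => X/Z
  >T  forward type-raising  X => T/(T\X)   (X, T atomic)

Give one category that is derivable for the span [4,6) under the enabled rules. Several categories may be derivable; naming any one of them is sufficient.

PP\S

[0,6] S   >
  [0,4] S/(PP\S)   <
    [0,3] N   <
      [0,2] S   <
        [0,1] "some" : PP
        [1,2] "idea" : S\PP
      [2,3] "slowly" : N\S
    [3,4] "city" : (S/(PP\S))\N
  [4,6] PP\S   <
    [4,5] "plan" : S
    [5,6] "here" : (PP\S)\S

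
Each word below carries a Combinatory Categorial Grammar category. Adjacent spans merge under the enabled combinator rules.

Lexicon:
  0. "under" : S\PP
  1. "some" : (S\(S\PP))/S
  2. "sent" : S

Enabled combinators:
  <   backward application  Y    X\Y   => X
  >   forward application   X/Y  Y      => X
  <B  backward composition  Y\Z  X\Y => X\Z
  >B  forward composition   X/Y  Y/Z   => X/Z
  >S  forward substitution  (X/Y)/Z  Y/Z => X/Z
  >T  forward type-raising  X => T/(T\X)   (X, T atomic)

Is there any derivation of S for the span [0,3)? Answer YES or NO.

YES

[0,3] S   <
  [0,1] "under" : S\PP
  [1,3] S\(S\PP)   >
    [1,2] "some" : (S\(S\PP))/S
    [2,3] "sent" : S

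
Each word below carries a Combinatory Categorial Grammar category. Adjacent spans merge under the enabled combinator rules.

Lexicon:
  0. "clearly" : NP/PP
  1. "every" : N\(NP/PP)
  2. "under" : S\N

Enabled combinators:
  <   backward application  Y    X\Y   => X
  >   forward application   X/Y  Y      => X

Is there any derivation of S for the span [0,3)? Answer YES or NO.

YES

[0,3] S   <
  [0,2] N   <
    [0,1] "clearly" : NP/PP
    [1,2] "every" : N\(NP/PP)
  [2,3] "under" : S\N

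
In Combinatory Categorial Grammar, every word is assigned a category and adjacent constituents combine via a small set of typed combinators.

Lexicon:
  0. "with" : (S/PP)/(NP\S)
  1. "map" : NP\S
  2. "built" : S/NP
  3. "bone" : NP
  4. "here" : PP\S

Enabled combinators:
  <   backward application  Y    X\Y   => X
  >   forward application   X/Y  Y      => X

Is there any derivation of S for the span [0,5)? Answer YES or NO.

YES

[0,5] S   >
  [0,2] S/PP   >
    [0,1] "with" : (S/PP)/(NP\S)
    [1,2] "map" : NP\S
  [2,5] PP   <
    [2,4] S   >
      [2,3] "built" : S/NP
      [3,4] "bone" : NP
    [4,5] "here" : PP\S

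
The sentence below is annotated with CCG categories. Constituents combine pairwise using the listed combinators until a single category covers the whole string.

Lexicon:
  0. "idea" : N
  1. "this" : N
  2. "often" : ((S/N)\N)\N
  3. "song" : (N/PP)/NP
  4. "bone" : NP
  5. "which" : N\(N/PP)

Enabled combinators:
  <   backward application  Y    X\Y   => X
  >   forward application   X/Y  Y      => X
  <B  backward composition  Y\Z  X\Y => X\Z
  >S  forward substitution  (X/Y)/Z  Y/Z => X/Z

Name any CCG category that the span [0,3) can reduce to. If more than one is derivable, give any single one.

[0,6] S   >
  [0,3] S/N   <
    [0,1] "idea" : N
    [1,3] (S/N)\N   <
      [1,2] "this" : N
      [2,3] "often" : ((S/N)\N)\N
  [3,6] N   <
    [3,5] N/PP   >
      [3,4] "song" : (N/PP)/NP
      [4,5] "bone" : NP
    [5,6] "which" : N\(N/PP)

S/N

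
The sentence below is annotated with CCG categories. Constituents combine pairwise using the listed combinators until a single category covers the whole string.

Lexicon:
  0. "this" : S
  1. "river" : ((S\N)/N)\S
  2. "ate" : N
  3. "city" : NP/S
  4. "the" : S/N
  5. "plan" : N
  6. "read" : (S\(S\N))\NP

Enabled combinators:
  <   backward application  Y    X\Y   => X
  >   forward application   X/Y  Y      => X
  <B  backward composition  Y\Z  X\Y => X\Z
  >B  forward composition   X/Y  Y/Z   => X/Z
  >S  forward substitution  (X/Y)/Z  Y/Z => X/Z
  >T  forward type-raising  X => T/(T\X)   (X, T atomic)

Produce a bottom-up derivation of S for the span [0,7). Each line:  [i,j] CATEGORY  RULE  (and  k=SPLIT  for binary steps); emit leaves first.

[0,7] S   <
  [0,3] S\N   >
    [0,2] (S\N)/N   <
      [0,1] "this" : S
      [1,2] "river" : ((S\N)/N)\S
    [2,3] "ate" : N
  [3,7] S\(S\N)   <
    [3,6] NP   >
      [3,4] "city" : NP/S
      [4,6] S   >
        [4,5] "the" : S/N
        [5,6] "plan" : N
    [6,7] "read" : (S\(S\N))\NP

[0,1] S  lex  "this"
[1,2] ((S\N)/N)\S  lex  "river"
[0,2] (S\N)/N  <  k=1
[2,3] N  lex  "ate"
[0,3] S\N  >  k=2
[3,4] NP/S  lex  "city"
[4,5] S/N  lex  "the"
[5,6] N  lex  "plan"
[4,6] S  >  k=5
[3,6] NP  >  k=4
[6,7] (S\(S\N))\NP  lex  "read"
[3,7] S\(S\N)  <  k=6
[0,7] S  <  k=3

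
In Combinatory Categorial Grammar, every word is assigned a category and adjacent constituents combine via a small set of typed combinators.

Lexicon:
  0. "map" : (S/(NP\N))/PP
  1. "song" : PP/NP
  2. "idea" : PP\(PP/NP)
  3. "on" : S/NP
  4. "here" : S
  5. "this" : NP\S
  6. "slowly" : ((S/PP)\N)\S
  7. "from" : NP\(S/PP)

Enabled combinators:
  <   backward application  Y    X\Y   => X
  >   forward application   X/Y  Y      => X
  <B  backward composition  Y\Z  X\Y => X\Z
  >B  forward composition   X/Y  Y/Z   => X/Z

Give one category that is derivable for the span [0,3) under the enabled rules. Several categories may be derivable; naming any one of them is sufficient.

S/(NP\N)

[0,8] S   >
  [0,3] S/(NP\N)   >
    [0,1] "map" : (S/(NP\N))/PP
    [1,3] PP   <
      [1,2] "song" : PP/NP
      [2,3] "idea" : PP\(PP/NP)
  [3,8] NP\N   <B
    [3,7] (S/PP)\N   <
      [3,6] S   >
        [3,4] "on" : S/NP
        [4,6] NP   <
          [4,5] "here" : S
          [5,6] "this" : NP\S
      [6,7] "slowly" : ((S/PP)\N)\S
    [7,8] "from" : NP\(S/PP)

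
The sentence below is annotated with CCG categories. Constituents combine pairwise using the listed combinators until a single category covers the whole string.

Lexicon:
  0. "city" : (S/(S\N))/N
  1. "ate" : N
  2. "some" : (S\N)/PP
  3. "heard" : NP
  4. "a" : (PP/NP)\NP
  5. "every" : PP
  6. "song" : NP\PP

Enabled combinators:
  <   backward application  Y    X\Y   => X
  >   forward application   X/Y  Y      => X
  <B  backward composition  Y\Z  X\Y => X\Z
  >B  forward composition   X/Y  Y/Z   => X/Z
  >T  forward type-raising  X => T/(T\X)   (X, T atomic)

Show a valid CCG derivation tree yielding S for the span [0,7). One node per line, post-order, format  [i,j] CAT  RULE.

[0,1] (S/(S\N))/N  lex  "city"
[1,2] N  lex  "ate"
[0,2] S/(S\N)  >  k=1
[2,3] (S\N)/PP  lex  "some"
[3,4] NP  lex  "heard"
[4,5] (PP/NP)\NP  lex  "a"
[3,5] PP/NP  <  k=4
[5,6] PP  lex  "every"
[6,7] NP\PP  lex  "song"
[5,7] NP  <  k=6
[3,7] PP  >  k=5
[2,7] S\N  >  k=3
[0,7] S  >  k=2

[0,7] S   >
  [0,2] S/(S\N)   >
    [0,1] "city" : (S/(S\N))/N
    [1,2] "ate" : N
  [2,7] S\N   >
    [2,3] "some" : (S\N)/PP
    [3,7] PP   >
      [3,5] PP/NP   <
        [3,4] "heard" : NP
        [4,5] "a" : (PP/NP)\NP
      [5,7] NP   <
        [5,6] "every" : PP
        [6,7] "song" : NP\PP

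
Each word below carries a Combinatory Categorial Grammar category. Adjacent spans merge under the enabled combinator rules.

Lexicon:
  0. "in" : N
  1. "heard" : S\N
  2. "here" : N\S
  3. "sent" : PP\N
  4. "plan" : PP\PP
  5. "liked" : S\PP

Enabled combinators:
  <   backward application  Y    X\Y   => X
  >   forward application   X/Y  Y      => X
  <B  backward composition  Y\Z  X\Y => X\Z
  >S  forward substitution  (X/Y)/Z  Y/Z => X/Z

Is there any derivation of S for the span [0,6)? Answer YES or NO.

YES

[0,6] S   <
  [0,5] PP   <
    [0,3] N   <
      [0,2] S   <
        [0,1] "in" : N
        [1,2] "heard" : S\N
      [2,3] "here" : N\S
    [3,5] PP\N   <B
      [3,4] "sent" : PP\N
      [4,5] "plan" : PP\PP
  [5,6] "liked" : S\PP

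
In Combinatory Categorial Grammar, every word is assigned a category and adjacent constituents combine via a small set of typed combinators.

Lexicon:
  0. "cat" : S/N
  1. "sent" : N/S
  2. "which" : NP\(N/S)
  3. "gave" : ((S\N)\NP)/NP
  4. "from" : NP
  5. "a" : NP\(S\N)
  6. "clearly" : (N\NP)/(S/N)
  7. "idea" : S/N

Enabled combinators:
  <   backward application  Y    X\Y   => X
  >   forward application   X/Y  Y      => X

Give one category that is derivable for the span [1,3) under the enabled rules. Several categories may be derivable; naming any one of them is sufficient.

[0,8] S   >
  [0,1] "cat" : S/N
  [1,8] N   <
    [1,6] NP   <
      [1,5] S\N   <
        [1,3] NP   <
          [1,2] "sent" : N/S
          [2,3] "which" : NP\(N/S)
        [3,5] (S\N)\NP   >
          [3,4] "gave" : ((S\N)\NP)/NP
          [4,5] "from" : NP
      [5,6] "a" : NP\(S\N)
    [6,8] N\NP   >
      [6,7] "clearly" : (N\NP)/(S/N)
      [7,8] "idea" : S/N

NP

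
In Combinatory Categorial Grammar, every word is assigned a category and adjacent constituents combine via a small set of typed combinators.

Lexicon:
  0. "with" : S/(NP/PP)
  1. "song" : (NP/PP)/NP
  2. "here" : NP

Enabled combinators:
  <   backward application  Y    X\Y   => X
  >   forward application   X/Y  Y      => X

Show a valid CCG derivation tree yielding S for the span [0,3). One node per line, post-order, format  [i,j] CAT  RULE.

[0,3] S   >
  [0,1] "with" : S/(NP/PP)
  [1,3] NP/PP   >
    [1,2] "song" : (NP/PP)/NP
    [2,3] "here" : NP

[0,1] S/(NP/PP)  lex  "with"
[1,2] (NP/PP)/NP  lex  "song"
[2,3] NP  lex  "here"
[1,3] NP/PP  >  k=2
[0,3] S  >  k=1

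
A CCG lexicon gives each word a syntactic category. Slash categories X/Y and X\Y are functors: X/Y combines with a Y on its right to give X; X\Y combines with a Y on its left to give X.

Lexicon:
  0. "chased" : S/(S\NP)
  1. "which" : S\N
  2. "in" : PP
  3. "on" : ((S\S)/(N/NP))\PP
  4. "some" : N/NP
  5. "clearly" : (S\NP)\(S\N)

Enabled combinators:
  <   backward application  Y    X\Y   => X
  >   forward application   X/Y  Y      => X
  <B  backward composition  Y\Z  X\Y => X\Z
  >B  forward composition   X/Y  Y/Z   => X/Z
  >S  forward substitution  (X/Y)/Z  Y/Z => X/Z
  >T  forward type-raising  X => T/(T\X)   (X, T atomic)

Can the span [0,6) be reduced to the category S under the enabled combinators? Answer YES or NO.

YES

[0,6] S   >
  [0,1] "chased" : S/(S\NP)
  [1,6] S\NP   <
    [1,5] S\N   <B
      [1,2] "which" : S\N
      [2,5] S\S   >
        [2,4] (S\S)/(N/NP)   <
          [2,3] "in" : PP
          [3,4] "on" : ((S\S)/(N/NP))\PP
        [4,5] "some" : N/NP
    [5,6] "clearly" : (S\NP)\(S\N)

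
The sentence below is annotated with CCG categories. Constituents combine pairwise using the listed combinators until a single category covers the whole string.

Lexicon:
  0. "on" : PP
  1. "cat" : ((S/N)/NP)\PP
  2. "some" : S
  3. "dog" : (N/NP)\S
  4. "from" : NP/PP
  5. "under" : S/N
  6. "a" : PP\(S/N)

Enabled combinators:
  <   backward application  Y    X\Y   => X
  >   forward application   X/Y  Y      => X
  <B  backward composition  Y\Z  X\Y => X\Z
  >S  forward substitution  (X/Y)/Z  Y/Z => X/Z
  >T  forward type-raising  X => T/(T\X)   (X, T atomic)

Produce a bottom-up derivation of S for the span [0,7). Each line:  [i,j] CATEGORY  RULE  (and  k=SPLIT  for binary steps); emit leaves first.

[0,1] PP  lex  "on"
[1,2] ((S/N)/NP)\PP  lex  "cat"
[0,2] (S/N)/NP  <  k=1
[2,3] S  lex  "some"
[3,4] (N/NP)\S  lex  "dog"
[2,4] N/NP  <  k=3
[0,4] S/NP  >S  k=2
[4,5] NP/PP  lex  "from"
[5,6] S/N  lex  "under"
[6,7] PP\(S/N)  lex  "a"
[5,7] PP  <  k=6
[4,7] NP  >  k=5
[0,7] S  >  k=4

[0,7] S   >
  [0,4] S/NP   >S
    [0,2] (S/N)/NP   <
      [0,1] "on" : PP
      [1,2] "cat" : ((S/N)/NP)\PP
    [2,4] N/NP   <
      [2,3] "some" : S
      [3,4] "dog" : (N/NP)\S
  [4,7] NP   >
    [4,5] "from" : NP/PP
    [5,7] PP   <
      [5,6] "under" : S/N
      [6,7] "a" : PP\(S/N)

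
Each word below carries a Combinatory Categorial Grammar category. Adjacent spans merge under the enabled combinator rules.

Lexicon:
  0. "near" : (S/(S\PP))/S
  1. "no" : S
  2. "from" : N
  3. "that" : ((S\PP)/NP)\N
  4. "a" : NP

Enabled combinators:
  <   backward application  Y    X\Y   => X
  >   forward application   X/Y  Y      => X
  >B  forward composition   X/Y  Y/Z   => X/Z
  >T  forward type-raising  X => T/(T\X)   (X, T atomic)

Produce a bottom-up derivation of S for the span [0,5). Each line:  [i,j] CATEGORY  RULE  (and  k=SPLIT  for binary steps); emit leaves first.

[0,1] (S/(S\PP))/S  lex  "near"
[1,2] S  lex  "no"
[0,2] S/(S\PP)  >  k=1
[2,3] N  lex  "from"
[3,4] ((S\PP)/NP)\N  lex  "that"
[2,4] (S\PP)/NP  <  k=3
[4,5] NP  lex  "a"
[2,5] S\PP  >  k=4
[0,5] S  >  k=2

[0,5] S   >
  [0,2] S/(S\PP)   >
    [0,1] "near" : (S/(S\PP))/S
    [1,2] "no" : S
  [2,5] S\PP   >
    [2,4] (S\PP)/NP   <
      [2,3] "from" : N
      [3,4] "that" : ((S\PP)/NP)\N
    [4,5] "a" : NP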